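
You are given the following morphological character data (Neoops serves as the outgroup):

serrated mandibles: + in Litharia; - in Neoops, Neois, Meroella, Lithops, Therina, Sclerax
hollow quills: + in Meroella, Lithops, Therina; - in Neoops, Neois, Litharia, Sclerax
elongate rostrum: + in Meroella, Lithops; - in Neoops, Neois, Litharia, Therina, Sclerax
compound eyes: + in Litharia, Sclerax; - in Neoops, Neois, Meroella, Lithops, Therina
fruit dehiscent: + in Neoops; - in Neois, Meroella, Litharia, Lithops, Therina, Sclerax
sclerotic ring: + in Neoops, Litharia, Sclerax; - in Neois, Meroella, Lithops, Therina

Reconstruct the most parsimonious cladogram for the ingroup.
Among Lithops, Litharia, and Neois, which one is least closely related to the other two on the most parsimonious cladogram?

Litharia

Character polarity is set by the outgroup: the derived state is whichever differs from the outgroup's state, so for fruit dehiscent, sclerotic ring the derived state is '-', and for the remaining characters it is '+'.
serrated mandibles (derived state '+') is unique to Litharia (autapomorphy; uninformative for grouping).
Only Lithops, Meroella, and Therina show the derived state '+' for hollow quills, supporting them as a clade.
elongate rostrum: derived state '+' in Lithops and Meroella only — synapomorphy for {Lithops, Meroella}.
compound eyes: derived state '+' in Litharia and Sclerax only — synapomorphy for {Litharia, Sclerax}.
All ingroup taxa share the derived state '-' for fruit dehiscent; it defines the ingroup but does not resolve relationships within it.
Only Lithops, Meroella, Neois, and Therina show the derived state '-' for sclerotic ring, supporting them as a clade.
Most parsimonious ingroup topology: ((Neois,((Meroella,Lithops),Therina)),(Litharia,Sclerax)).
Lithops and Neois share a more recent common ancestor with each other than either does with Litharia, so Litharia is the least closely related of the three.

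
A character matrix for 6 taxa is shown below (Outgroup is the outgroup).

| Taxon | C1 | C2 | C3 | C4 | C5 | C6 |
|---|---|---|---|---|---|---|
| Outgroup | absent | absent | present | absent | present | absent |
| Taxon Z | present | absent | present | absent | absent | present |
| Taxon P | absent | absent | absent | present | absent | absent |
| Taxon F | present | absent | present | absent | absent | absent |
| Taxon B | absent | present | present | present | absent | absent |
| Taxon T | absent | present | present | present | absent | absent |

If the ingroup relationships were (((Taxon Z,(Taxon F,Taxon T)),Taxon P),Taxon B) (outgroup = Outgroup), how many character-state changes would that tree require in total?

Map each character onto (((Taxon Z,(Taxon F,Taxon T)),Taxon P),Taxon B) (rooted by Outgroup) and count the minimum state changes it requires (Fitch parsimony):
C1: 2; C2: 2; C3: 1; C4: 3; C5: 1; C6: 1.
Total tree length = 10.

10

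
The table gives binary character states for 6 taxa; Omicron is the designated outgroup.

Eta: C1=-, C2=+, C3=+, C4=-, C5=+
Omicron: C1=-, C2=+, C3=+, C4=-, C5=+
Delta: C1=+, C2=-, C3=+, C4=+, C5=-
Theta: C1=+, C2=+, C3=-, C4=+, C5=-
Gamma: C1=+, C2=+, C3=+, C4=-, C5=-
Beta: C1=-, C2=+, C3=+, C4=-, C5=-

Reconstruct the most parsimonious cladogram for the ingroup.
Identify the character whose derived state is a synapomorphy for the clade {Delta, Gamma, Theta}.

C1

Character polarity is set by the outgroup: the derived state is whichever differs from the outgroup's state, so for C2, C3, C5 the derived state is '-', and for the remaining characters it is '+'.
Only Delta, Gamma, and Theta show the derived state '+' for C1, supporting them as a clade.
C2: derived state '-' in Delta only — an autapomorphy, so it tells us nothing about relationships among taxa.
C3 (derived state '-') is unique to Theta (autapomorphy; uninformative for grouping).
C4 (derived state '+') is shared by Delta and Theta — a synapomorphy uniting that clade.
C5: derived state '-' in Beta, Delta, Gamma, and Theta only — synapomorphy for {Beta, Delta, Gamma, Theta}.
Most parsimonious ingroup topology: ((((Theta,Delta),Gamma),Beta),Eta).
The clade {Delta, Gamma, Theta} is supported by C1: its derived state '+' occurs in exactly those taxa and in no other taxon (including the outgroup).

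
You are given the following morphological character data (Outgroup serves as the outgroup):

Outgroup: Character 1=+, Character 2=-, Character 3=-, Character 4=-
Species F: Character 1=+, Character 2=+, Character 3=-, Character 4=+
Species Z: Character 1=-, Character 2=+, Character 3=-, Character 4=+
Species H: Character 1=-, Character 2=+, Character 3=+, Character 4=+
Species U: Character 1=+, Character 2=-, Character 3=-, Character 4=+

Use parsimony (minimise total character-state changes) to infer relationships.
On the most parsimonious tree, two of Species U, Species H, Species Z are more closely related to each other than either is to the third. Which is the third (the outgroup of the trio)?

Character polarity is set by the outgroup: the derived state is whichever differs from the outgroup's state, so for Character 1 the derived state is '-', and for the remaining characters it is '+'.
Only Species H and Species Z show the derived state '-' for Character 1, supporting them as a clade.
Character 2 (derived state '+') is shared by Species F, Species H, and Species Z — a synapomorphy uniting that clade.
Character 3 (derived state '+') is unique to Species H (autapomorphy; uninformative for grouping).
Character 4 (derived state '+') is shared by all ingroup taxa — unites the whole ingroup.
Most parsimonious ingroup topology: ((Species F,(Species Z,Species H)),Species U).
Species Z and Species H share a more recent common ancestor with each other than either does with Species U, so Species U is the least closely related of the three.

Species U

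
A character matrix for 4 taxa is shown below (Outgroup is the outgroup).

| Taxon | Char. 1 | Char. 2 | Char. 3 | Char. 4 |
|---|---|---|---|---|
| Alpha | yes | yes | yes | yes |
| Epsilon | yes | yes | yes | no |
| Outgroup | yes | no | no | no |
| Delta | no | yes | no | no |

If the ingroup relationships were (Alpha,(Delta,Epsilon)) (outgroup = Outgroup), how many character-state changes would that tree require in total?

5

Map each character onto (Alpha,(Delta,Epsilon)) (rooted by Outgroup) and count the minimum state changes it requires (Fitch parsimony):
Char. 1: 1; Char. 2: 1; Char. 3: 2; Char. 4: 1.
Total tree length = 5.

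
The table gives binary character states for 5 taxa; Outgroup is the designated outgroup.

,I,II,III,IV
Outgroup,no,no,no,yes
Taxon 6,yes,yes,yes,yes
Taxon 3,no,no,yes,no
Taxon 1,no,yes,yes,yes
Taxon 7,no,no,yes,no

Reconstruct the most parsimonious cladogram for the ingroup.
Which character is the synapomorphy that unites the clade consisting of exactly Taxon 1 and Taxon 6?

Character polarity is set by the outgroup: the derived state is whichever differs from the outgroup's state, so for IV the derived state is 'no', and for the remaining characters it is 'yes'.
I (derived state 'yes') is unique to Taxon 6 (autapomorphy; uninformative for grouping).
Only Taxon 1 and Taxon 6 show the derived state 'yes' for II, supporting them as a clade.
All ingroup taxa share the derived state 'yes' for III; it defines the ingroup but does not resolve relationships within it.
IV: derived state 'no' in Taxon 3 and Taxon 7 only — synapomorphy for {Taxon 3, Taxon 7}.
Most parsimonious ingroup topology: ((Taxon 6,Taxon 1),(Taxon 3,Taxon 7)).
The clade {Taxon 1, Taxon 6} is supported by II: its derived state 'yes' occurs in exactly those taxa and in no other taxon (including the outgroup).

II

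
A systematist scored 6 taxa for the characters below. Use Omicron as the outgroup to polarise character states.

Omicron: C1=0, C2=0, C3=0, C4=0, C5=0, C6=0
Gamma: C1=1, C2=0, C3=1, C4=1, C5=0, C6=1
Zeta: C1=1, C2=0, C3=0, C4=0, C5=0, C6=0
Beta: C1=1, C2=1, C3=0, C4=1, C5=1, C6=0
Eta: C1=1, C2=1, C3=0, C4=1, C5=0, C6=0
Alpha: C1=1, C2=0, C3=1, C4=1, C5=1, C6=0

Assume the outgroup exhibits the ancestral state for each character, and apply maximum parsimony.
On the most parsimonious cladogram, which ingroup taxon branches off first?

The outgroup has state '0' for every character, so '1' is the derived state throughout.
All ingroup taxa share the derived state '1' for C1; it defines the ingroup but does not resolve relationships within it.
C2: derived state '1' in Beta and Eta only — synapomorphy for {Beta, Eta}.
C3 (derived state '1') is shared by Alpha and Gamma — a synapomorphy uniting that clade.
Only Alpha, Beta, Eta, and Gamma show the derived state '1' for C4, supporting them as a clade.
C5 groups Alpha and Beta, which is incompatible with the clades supported by the remaining characters; treating it as convergent (homoplasy) costs fewer steps than any alternative tree.
C6: derived state '1' in Gamma only — an autapomorphy, so it tells us nothing about relationships among taxa.
Most parsimonious ingroup topology: (((Gamma,Alpha),(Beta,Eta)),Zeta).
Zeta is sister to the clade containing all other ingroup taxa, so it is the earliest-diverging (most basal) ingroup lineage.

Zeta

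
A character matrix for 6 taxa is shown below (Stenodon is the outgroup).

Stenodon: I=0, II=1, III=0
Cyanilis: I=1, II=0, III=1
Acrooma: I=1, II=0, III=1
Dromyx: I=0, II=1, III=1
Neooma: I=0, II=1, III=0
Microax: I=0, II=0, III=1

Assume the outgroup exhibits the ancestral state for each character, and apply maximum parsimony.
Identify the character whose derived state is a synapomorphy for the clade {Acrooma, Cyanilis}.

I

Character polarity is set by the outgroup: the derived state is whichever differs from the outgroup's state, so for II the derived state is '0', and for the remaining characters it is '1'.
Only Acrooma and Cyanilis show the derived state '1' for I, supporting them as a clade.
II: derived state '0' in Acrooma, Cyanilis, and Microax only — synapomorphy for {Acrooma, Cyanilis, Microax}.
III: derived state '1' in Acrooma, Cyanilis, Dromyx, and Microax only — synapomorphy for {Acrooma, Cyanilis, Dromyx, Microax}.
Most parsimonious ingroup topology: ((((Cyanilis,Acrooma),Microax),Dromyx),Neooma).
The clade {Acrooma, Cyanilis} is supported by I: its derived state '1' occurs in exactly those taxa and in no other taxon (including the outgroup).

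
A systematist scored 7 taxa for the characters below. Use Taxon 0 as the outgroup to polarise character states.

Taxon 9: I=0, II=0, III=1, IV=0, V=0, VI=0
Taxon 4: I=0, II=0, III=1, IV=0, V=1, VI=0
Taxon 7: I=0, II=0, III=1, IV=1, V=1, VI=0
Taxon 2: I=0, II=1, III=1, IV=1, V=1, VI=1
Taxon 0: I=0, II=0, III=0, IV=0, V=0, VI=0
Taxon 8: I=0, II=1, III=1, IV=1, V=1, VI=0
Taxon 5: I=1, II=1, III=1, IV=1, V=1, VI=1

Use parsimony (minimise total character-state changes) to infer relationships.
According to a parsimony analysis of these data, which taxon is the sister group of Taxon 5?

The outgroup has state '0' for every character, so '1' is the derived state throughout.
I: derived state '1' in Taxon 5 only — an autapomorphy, so it tells us nothing about relationships among taxa.
II: derived state '1' in Taxon 2, Taxon 5, and Taxon 8 only — synapomorphy for {Taxon 2, Taxon 5, Taxon 8}.
All ingroup taxa share the derived state '1' for III; it defines the ingroup but does not resolve relationships within it.
IV (derived state '1') is shared by Taxon 2, Taxon 5, Taxon 7, and Taxon 8 — a synapomorphy uniting that clade.
Only Taxon 2, Taxon 4, Taxon 5, Taxon 7, and Taxon 8 show the derived state '1' for V, supporting them as a clade.
VI (derived state '1') is shared by Taxon 2 and Taxon 5 — a synapomorphy uniting that clade.
Most parsimonious ingroup topology: ((Taxon 4,((Taxon 8,(Taxon 5,Taxon 2)),Taxon 7)),Taxon 9).
Taxon 5 and Taxon 2 form a cherry on this tree, so they are sister taxa.

Taxon 2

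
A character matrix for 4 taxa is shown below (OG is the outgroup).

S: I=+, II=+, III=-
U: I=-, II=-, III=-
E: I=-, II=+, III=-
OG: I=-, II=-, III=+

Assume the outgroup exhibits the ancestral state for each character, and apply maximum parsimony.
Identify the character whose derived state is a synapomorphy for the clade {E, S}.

Character polarity is set by the outgroup: the derived state is whichever differs from the outgroup's state, so for III the derived state is '-', and for the remaining characters it is '+'.
I: derived state '+' in S only — an autapomorphy, so it tells us nothing about relationships among taxa.
Only E and S show the derived state '+' for II, supporting them as a clade.
All ingroup taxa share the derived state '-' for III; it defines the ingroup but does not resolve relationships within it.
Most parsimonious ingroup topology: (U,(E,S)).
The clade {E, S} is supported by II: its derived state '+' occurs in exactly those taxa and in no other taxon (including the outgroup).

II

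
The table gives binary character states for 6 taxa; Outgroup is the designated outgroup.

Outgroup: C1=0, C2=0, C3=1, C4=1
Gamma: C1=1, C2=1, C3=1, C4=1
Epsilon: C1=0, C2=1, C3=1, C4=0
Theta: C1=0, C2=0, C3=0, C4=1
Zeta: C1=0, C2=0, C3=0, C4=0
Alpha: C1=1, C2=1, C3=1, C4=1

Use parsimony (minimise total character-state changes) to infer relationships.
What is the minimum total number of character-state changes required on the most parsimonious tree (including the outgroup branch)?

Character polarity is set by the outgroup: the derived state is whichever differs from the outgroup's state, so for C3, C4 the derived state is '0', and for the remaining characters it is '1'.
Only Alpha and Gamma show the derived state '1' for C1, supporting them as a clade.
Only Alpha, Epsilon, and Gamma show the derived state '1' for C2, supporting them as a clade.
C3 (derived state '0') is shared by Theta and Zeta — a synapomorphy uniting that clade.
C4 groups Epsilon and Zeta, which is incompatible with the clades supported by the remaining characters; treating it as convergent (homoplasy) costs fewer steps than any alternative tree.
Most parsimonious ingroup topology: (((Gamma,Alpha),Epsilon),(Theta,Zeta)).
Changes per character on this tree: C1: 1; C2: 1; C3: 1; C4: 2.
Total = 5.

5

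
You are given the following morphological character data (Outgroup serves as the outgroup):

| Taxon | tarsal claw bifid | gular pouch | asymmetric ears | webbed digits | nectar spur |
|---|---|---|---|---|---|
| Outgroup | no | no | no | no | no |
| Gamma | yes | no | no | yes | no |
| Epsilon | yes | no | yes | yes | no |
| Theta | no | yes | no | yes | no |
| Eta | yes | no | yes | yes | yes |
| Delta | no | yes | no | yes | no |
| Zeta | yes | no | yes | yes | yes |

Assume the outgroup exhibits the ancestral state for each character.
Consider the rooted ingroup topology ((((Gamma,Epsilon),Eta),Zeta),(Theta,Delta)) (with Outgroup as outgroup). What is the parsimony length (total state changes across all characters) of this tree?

7

Map each character onto ((((Gamma,Epsilon),Eta),Zeta),(Theta,Delta)) (rooted by Outgroup) and count the minimum state changes it requires (Fitch parsimony):
tarsal claw bifid: 1; gular pouch: 1; asymmetric ears: 2; webbed digits: 1; nectar spur: 2.
Total tree length = 7.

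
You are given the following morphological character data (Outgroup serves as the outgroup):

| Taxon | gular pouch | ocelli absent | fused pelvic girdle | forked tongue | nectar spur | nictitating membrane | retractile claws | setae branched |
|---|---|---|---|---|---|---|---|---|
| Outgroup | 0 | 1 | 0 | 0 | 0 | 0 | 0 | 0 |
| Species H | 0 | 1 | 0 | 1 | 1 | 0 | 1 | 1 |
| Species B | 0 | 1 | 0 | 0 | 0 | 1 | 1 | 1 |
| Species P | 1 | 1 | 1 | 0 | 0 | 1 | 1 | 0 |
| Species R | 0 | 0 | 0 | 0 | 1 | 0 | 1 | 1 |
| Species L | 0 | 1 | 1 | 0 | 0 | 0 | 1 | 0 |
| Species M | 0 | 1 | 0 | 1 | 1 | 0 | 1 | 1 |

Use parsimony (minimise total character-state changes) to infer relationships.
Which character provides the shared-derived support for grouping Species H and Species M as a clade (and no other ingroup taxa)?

forked tongue

Character polarity is set by the outgroup: the derived state is whichever differs from the outgroup's state, so for ocelli absent the derived state is '0', and for the remaining characters it is '1'.
gular pouch: derived state '1' in Species P only — an autapomorphy, so it tells us nothing about relationships among taxa.
ocelli absent (derived state '0') is unique to Species R (autapomorphy; uninformative for grouping).
fused pelvic girdle (derived state '1') is shared by Species L and Species P — a synapomorphy uniting that clade.
forked tongue: derived state '1' in Species H and Species M only — synapomorphy for {Species H, Species M}.
nectar spur: derived state '1' in Species H, Species M, and Species R only — synapomorphy for {Species H, Species M, Species R}.
nictitating membrane (state '1') occurs in Species B and Species P but conflicts with the nesting implied by the other characters — most parsimoniously interpreted as homoplasy.
retractile claws (derived state '1') is shared by all ingroup taxa — unites the whole ingroup.
setae branched: derived state '1' in Species B, Species H, Species M, and Species R only — synapomorphy for {Species B, Species H, Species M, Species R}.
Most parsimonious ingroup topology: ((((Species H,Species M),Species R),Species B),(Species P,Species L)).
The clade {Species H, Species M} is supported by forked tongue: its derived state '1' occurs in exactly those taxa and in no other taxon (including the outgroup).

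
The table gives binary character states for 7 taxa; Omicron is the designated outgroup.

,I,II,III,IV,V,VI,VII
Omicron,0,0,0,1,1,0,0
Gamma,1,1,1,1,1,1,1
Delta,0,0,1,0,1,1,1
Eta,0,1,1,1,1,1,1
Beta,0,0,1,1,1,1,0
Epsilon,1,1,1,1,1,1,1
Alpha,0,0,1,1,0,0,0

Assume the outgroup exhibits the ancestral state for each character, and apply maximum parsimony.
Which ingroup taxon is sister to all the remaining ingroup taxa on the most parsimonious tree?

Alpha

Character polarity is set by the outgroup: the derived state is whichever differs from the outgroup's state, so for IV, V the derived state is '0', and for the remaining characters it is '1'.
I: derived state '1' in Epsilon and Gamma only — synapomorphy for {Epsilon, Gamma}.
II (derived state '1') is shared by Epsilon, Eta, and Gamma — a synapomorphy uniting that clade.
III (derived state '1') is shared by all ingroup taxa — unites the whole ingroup.
IV (derived state '0') is unique to Delta (autapomorphy; uninformative for grouping).
V (derived state '0') is unique to Alpha (autapomorphy; uninformative for grouping).
Only Beta, Delta, Epsilon, Eta, and Gamma show the derived state '1' for VI, supporting them as a clade.
VII (derived state '1') is shared by Delta, Epsilon, Eta, and Gamma — a synapomorphy uniting that clade.
Most parsimonious ingroup topology: (((((Gamma,Epsilon),Eta),Delta),Beta),Alpha).
Alpha is sister to the clade containing all other ingroup taxa, so it is the earliest-diverging (most basal) ingroup lineage.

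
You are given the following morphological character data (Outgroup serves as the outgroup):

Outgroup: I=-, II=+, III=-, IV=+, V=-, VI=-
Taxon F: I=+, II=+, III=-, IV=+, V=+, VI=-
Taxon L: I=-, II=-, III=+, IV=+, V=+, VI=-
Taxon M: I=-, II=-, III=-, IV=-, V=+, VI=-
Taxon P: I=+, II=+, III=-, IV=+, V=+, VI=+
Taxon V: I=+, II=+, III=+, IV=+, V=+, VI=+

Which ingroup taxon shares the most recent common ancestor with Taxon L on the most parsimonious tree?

Character polarity is set by the outgroup: the derived state is whichever differs from the outgroup's state, so for II, IV the derived state is '-', and for the remaining characters it is '+'.
Only Taxon F, Taxon P, and Taxon V show the derived state '+' for I, supporting them as a clade.
Only Taxon L and Taxon M show the derived state '-' for II, supporting them as a clade.
III groups Taxon L and Taxon V, which is incompatible with the clades supported by the remaining characters; treating it as convergent (homoplasy) costs fewer steps than any alternative tree.
IV (derived state '-') is unique to Taxon M (autapomorphy; uninformative for grouping).
All ingroup taxa share the derived state '+' for V; it defines the ingroup but does not resolve relationships within it.
VI: derived state '+' in Taxon P and Taxon V only — synapomorphy for {Taxon P, Taxon V}.
Most parsimonious ingroup topology: ((Taxon F,(Taxon P,Taxon V)),(Taxon L,Taxon M)).
Taxon L and Taxon M form a cherry on this tree, so they are sister taxa.

Taxon M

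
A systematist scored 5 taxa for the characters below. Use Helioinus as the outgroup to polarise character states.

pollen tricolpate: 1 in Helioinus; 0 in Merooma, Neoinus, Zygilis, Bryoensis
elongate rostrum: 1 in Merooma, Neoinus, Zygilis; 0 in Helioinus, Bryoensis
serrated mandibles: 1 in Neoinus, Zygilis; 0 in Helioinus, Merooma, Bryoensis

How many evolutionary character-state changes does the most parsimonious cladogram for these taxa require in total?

3

Character polarity is set by the outgroup: the derived state is whichever differs from the outgroup's state, so for pollen tricolpate the derived state is '0', and for the remaining characters it is '1'.
All ingroup taxa share the derived state '0' for pollen tricolpate; it defines the ingroup but does not resolve relationships within it.
Only Merooma, Neoinus, and Zygilis show the derived state '1' for elongate rostrum, supporting them as a clade.
Only Neoinus and Zygilis show the derived state '1' for serrated mandibles, supporting them as a clade.
Most parsimonious ingroup topology: ((Merooma,(Neoinus,Zygilis)),Bryoensis).
Changes per character on this tree: pollen tricolpate: 1; elongate rostrum: 1; serrated mandibles: 1.
Total = 3.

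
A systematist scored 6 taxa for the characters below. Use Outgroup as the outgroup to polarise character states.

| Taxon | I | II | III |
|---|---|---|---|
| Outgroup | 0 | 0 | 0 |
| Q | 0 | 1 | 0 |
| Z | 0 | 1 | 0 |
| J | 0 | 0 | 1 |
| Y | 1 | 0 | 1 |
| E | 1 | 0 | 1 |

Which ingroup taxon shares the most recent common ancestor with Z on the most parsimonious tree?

The outgroup has state '0' for every character, so '1' is the derived state throughout.
I: derived state '1' in E and Y only — synapomorphy for {E, Y}.
II: derived state '1' in Q and Z only — synapomorphy for {Q, Z}.
Only E, J, and Y show the derived state '1' for III, supporting them as a clade.
Most parsimonious ingroup topology: ((Q,Z),(J,(Y,E))).
Z and Q form a cherry on this tree, so they are sister taxa.

Q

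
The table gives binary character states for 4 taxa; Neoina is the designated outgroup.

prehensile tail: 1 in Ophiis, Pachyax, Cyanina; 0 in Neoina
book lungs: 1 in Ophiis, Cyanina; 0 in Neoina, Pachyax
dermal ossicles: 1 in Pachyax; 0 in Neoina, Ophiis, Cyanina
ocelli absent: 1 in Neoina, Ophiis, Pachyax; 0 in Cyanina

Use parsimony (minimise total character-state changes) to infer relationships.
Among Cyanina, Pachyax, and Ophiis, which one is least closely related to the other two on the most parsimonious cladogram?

Character polarity is set by the outgroup: the derived state is whichever differs from the outgroup's state, so for ocelli absent the derived state is '0', and for the remaining characters it is '1'.
prehensile tail (derived state '1') is shared by all ingroup taxa — unites the whole ingroup.
Only Cyanina and Ophiis show the derived state '1' for book lungs, supporting them as a clade.
dermal ossicles (derived state '1') is unique to Pachyax (autapomorphy; uninformative for grouping).
ocelli absent: derived state '0' in Cyanina only — an autapomorphy, so it tells us nothing about relationships among taxa.
Most parsimonious ingroup topology: ((Ophiis,Cyanina),Pachyax).
Cyanina and Ophiis share a more recent common ancestor with each other than either does with Pachyax, so Pachyax is the least closely related of the three.

Pachyax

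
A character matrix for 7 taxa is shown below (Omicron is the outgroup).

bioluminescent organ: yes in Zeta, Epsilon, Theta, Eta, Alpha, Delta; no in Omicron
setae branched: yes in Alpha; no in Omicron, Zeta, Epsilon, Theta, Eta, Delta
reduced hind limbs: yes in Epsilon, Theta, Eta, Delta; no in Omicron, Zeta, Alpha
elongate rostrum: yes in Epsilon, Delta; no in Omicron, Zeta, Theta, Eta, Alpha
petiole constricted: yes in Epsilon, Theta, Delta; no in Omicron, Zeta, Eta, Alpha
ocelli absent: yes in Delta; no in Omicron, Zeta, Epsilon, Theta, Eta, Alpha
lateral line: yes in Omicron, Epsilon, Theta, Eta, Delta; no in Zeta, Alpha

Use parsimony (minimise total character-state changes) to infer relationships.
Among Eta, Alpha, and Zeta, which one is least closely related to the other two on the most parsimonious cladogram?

Character polarity is set by the outgroup: the derived state is whichever differs from the outgroup's state, so for lateral line the derived state is 'no', and for the remaining characters it is 'yes'.
All ingroup taxa share the derived state 'yes' for bioluminescent organ; it defines the ingroup but does not resolve relationships within it.
setae branched (derived state 'yes') is unique to Alpha (autapomorphy; uninformative for grouping).
reduced hind limbs (derived state 'yes') is shared by Delta, Epsilon, Eta, and Theta — a synapomorphy uniting that clade.
Only Delta and Epsilon show the derived state 'yes' for elongate rostrum, supporting them as a clade.
Only Delta, Epsilon, and Theta show the derived state 'yes' for petiole constricted, supporting them as a clade.
ocelli absent: derived state 'yes' in Delta only — an autapomorphy, so it tells us nothing about relationships among taxa.
lateral line (derived state 'no') is shared by Alpha and Zeta — a synapomorphy uniting that clade.
Most parsimonious ingroup topology: ((Zeta,Alpha),(((Epsilon,Delta),Theta),Eta)).
Zeta and Alpha share a more recent common ancestor with each other than either does with Eta, so Eta is the least closely related of the three.

Eta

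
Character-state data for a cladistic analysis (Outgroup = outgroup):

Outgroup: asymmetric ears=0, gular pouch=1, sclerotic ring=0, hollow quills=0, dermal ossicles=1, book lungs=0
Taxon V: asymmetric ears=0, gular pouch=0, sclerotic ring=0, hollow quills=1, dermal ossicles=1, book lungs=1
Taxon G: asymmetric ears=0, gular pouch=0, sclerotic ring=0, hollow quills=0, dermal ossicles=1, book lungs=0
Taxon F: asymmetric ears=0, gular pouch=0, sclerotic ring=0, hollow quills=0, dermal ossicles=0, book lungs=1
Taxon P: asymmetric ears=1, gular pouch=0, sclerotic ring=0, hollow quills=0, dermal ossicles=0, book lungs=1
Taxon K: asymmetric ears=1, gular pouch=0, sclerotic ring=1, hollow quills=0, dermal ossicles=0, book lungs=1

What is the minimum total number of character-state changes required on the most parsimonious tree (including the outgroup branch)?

6

Character polarity is set by the outgroup: the derived state is whichever differs from the outgroup's state, so for gular pouch, dermal ossicles the derived state is '0', and for the remaining characters it is '1'.
asymmetric ears (derived state '1') is shared by Taxon K and Taxon P — a synapomorphy uniting that clade.
gular pouch (derived state '0') is shared by all ingroup taxa — unites the whole ingroup.
sclerotic ring (derived state '1') is unique to Taxon K (autapomorphy; uninformative for grouping).
hollow quills (derived state '1') is unique to Taxon V (autapomorphy; uninformative for grouping).
dermal ossicles: derived state '0' in Taxon F, Taxon K, and Taxon P only — synapomorphy for {Taxon F, Taxon K, Taxon P}.
Only Taxon F, Taxon K, Taxon P, and Taxon V show the derived state '1' for book lungs, supporting them as a clade.
Most parsimonious ingroup topology: ((Taxon V,(Taxon F,(Taxon P,Taxon K))),Taxon G).
Changes per character on this tree: asymmetric ears: 1; gular pouch: 1; sclerotic ring: 1; hollow quills: 1; dermal ossicles: 1; book lungs: 1.
Total = 6.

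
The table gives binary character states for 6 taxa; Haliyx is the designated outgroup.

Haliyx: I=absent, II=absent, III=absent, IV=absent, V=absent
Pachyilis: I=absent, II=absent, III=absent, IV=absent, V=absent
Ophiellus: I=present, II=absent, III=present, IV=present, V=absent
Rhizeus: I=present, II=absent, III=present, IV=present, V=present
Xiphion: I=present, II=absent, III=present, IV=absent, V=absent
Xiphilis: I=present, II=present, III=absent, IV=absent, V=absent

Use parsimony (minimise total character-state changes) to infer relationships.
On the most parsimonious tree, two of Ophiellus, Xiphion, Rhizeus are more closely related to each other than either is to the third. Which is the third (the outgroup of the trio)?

The outgroup has state 'absent' for every character, so 'present' is the derived state throughout.
Only Ophiellus, Rhizeus, Xiphilis, and Xiphion show the derived state 'present' for I, supporting them as a clade.
II: derived state 'present' in Xiphilis only — an autapomorphy, so it tells us nothing about relationships among taxa.
Only Ophiellus, Rhizeus, and Xiphion show the derived state 'present' for III, supporting them as a clade.
IV: derived state 'present' in Ophiellus and Rhizeus only — synapomorphy for {Ophiellus, Rhizeus}.
V: derived state 'present' in Rhizeus only — an autapomorphy, so it tells us nothing about relationships among taxa.
Most parsimonious ingroup topology: (Pachyilis,(((Ophiellus,Rhizeus),Xiphion),Xiphilis)).
Rhizeus and Ophiellus share a more recent common ancestor with each other than either does with Xiphion, so Xiphion is the least closely related of the three.

Xiphion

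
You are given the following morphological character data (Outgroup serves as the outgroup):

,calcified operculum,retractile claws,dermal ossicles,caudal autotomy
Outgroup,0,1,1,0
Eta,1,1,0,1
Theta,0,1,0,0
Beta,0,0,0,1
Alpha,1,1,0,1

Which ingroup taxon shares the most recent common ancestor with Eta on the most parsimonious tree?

Character polarity is set by the outgroup: the derived state is whichever differs from the outgroup's state, so for retractile claws, dermal ossicles the derived state is '0', and for the remaining characters it is '1'.
calcified operculum (derived state '1') is shared by Alpha and Eta — a synapomorphy uniting that clade.
retractile claws (derived state '0') is unique to Beta (autapomorphy; uninformative for grouping).
All ingroup taxa share the derived state '0' for dermal ossicles; it defines the ingroup but does not resolve relationships within it.
caudal autotomy (derived state '1') is shared by Alpha, Beta, and Eta — a synapomorphy uniting that clade.
Most parsimonious ingroup topology: (((Eta,Alpha),Beta),Theta).
Eta and Alpha form a cherry on this tree, so they are sister taxa.

Alpha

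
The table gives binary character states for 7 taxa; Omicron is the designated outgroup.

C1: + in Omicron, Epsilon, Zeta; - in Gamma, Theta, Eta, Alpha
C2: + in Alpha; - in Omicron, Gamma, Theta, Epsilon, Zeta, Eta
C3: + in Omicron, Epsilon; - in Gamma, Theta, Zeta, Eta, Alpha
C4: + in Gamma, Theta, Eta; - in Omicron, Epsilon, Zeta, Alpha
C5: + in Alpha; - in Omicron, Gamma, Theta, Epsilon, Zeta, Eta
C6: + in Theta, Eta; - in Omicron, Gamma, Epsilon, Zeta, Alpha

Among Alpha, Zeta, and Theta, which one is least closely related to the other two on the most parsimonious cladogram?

Zeta

Character polarity is set by the outgroup: the derived state is whichever differs from the outgroup's state, so for C1, C3 the derived state is '-', and for the remaining characters it is '+'.
Only Alpha, Eta, Gamma, and Theta show the derived state '-' for C1, supporting them as a clade.
C2 (derived state '+') is unique to Alpha (autapomorphy; uninformative for grouping).
C3: derived state '-' in Alpha, Eta, Gamma, Theta, and Zeta only — synapomorphy for {Alpha, Eta, Gamma, Theta, Zeta}.
C4: derived state '+' in Eta, Gamma, and Theta only — synapomorphy for {Eta, Gamma, Theta}.
C5 (derived state '+') is unique to Alpha (autapomorphy; uninformative for grouping).
Only Eta and Theta show the derived state '+' for C6, supporting them as a clade.
Most parsimonious ingroup topology: ((((Gamma,(Theta,Eta)),Alpha),Zeta),Epsilon).
Alpha and Theta share a more recent common ancestor with each other than either does with Zeta, so Zeta is the least closely related of the three.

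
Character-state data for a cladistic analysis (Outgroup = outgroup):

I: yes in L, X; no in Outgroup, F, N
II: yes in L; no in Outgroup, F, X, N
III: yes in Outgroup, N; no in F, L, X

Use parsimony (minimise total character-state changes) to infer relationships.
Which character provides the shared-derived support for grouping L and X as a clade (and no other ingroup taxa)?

I

Character polarity is set by the outgroup: the derived state is whichever differs from the outgroup's state, so for III the derived state is 'no', and for the remaining characters it is 'yes'.
I: derived state 'yes' in L and X only — synapomorphy for {L, X}.
II: derived state 'yes' in L only — an autapomorphy, so it tells us nothing about relationships among taxa.
III: derived state 'no' in F, L, and X only — synapomorphy for {F, L, X}.
Most parsimonious ingroup topology: ((F,(L,X)),N).
The clade {L, X} is supported by I: its derived state 'yes' occurs in exactly those taxa and in no other taxon (including the outgroup).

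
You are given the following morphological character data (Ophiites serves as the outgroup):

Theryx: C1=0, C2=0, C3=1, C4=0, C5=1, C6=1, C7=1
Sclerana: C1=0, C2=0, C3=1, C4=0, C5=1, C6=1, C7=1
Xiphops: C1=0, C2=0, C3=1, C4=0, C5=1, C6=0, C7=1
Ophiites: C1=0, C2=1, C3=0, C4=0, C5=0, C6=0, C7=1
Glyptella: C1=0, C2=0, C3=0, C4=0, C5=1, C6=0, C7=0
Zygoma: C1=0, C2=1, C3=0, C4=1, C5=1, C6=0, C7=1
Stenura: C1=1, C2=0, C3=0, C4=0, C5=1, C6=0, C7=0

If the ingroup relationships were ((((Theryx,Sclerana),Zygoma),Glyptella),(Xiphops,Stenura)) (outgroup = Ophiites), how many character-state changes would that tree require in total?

10

Map each character onto ((((Theryx,Sclerana),Zygoma),Glyptella),(Xiphops,Stenura)) (rooted by Ophiites) and count the minimum state changes it requires (Fitch parsimony):
C1: 1; C2: 2; C3: 2; C4: 1; C5: 1; C6: 1; C7: 2.
Total tree length = 10.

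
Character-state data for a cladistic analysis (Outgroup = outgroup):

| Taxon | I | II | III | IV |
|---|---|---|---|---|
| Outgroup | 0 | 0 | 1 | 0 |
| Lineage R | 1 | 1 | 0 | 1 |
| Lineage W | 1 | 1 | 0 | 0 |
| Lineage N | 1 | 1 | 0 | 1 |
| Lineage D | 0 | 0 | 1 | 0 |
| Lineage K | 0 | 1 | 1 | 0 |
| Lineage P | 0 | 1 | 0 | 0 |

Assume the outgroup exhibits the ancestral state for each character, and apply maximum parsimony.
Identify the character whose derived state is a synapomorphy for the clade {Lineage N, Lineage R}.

Character polarity is set by the outgroup: the derived state is whichever differs from the outgroup's state, so for III the derived state is '0', and for the remaining characters it is '1'.
I (derived state '1') is shared by Lineage N, Lineage R, and Lineage W — a synapomorphy uniting that clade.
II (derived state '1') is shared by Lineage K, Lineage N, Lineage P, Lineage R, and Lineage W — a synapomorphy uniting that clade.
Only Lineage N, Lineage P, Lineage R, and Lineage W show the derived state '0' for III, supporting them as a clade.
Only Lineage N and Lineage R show the derived state '1' for IV, supporting them as a clade.
Most parsimonious ingroup topology: (((((Lineage R,Lineage N),Lineage W),Lineage P),Lineage K),Lineage D).
The clade {Lineage N, Lineage R} is supported by IV: its derived state '1' occurs in exactly those taxa and in no other taxon (including the outgroup).

IV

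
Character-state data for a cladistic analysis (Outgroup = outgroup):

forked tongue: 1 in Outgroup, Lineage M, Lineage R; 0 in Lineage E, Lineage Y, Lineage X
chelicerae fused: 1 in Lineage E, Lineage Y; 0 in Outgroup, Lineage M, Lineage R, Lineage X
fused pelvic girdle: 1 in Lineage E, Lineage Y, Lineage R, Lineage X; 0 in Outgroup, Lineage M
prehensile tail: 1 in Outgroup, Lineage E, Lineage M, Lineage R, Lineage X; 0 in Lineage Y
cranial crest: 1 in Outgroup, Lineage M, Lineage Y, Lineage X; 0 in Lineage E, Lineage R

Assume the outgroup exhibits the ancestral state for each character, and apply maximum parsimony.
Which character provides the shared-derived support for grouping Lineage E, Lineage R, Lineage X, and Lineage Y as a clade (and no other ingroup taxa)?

fused pelvic girdle

Character polarity is set by the outgroup: the derived state is whichever differs from the outgroup's state, so for forked tongue, prehensile tail, cranial crest the derived state is '0', and for the remaining characters it is '1'.
forked tongue (derived state '0') is shared by Lineage E, Lineage X, and Lineage Y — a synapomorphy uniting that clade.
chelicerae fused (derived state '1') is shared by Lineage E and Lineage Y — a synapomorphy uniting that clade.
fused pelvic girdle (derived state '1') is shared by Lineage E, Lineage R, Lineage X, and Lineage Y — a synapomorphy uniting that clade.
prehensile tail (derived state '0') is unique to Lineage Y (autapomorphy; uninformative for grouping).
cranial crest (state '0') occurs in Lineage E and Lineage R but conflicts with the nesting implied by the other characters — most parsimoniously interpreted as homoplasy.
Most parsimonious ingroup topology: ((((Lineage E,Lineage Y),Lineage X),Lineage R),Lineage M).
The clade {Lineage E, Lineage R, Lineage X, Lineage Y} is supported by fused pelvic girdle: its derived state '1' occurs in exactly those taxa and in no other taxon (including the outgroup).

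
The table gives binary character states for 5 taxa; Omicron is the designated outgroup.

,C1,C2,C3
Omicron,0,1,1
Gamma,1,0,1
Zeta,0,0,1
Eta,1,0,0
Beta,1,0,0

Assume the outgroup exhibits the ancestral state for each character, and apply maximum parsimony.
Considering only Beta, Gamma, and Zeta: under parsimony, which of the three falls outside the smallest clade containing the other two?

Character polarity is set by the outgroup: the derived state is whichever differs from the outgroup's state, so for C2, C3 the derived state is '0', and for the remaining characters it is '1'.
C1: derived state '1' in Beta, Eta, and Gamma only — synapomorphy for {Beta, Eta, Gamma}.
All ingroup taxa share the derived state '0' for C2; it defines the ingroup but does not resolve relationships within it.
C3: derived state '0' in Beta and Eta only — synapomorphy for {Beta, Eta}.
Most parsimonious ingroup topology: ((Gamma,(Eta,Beta)),Zeta).
Beta and Gamma share a more recent common ancestor with each other than either does with Zeta, so Zeta is the least closely related of the three.

Zeta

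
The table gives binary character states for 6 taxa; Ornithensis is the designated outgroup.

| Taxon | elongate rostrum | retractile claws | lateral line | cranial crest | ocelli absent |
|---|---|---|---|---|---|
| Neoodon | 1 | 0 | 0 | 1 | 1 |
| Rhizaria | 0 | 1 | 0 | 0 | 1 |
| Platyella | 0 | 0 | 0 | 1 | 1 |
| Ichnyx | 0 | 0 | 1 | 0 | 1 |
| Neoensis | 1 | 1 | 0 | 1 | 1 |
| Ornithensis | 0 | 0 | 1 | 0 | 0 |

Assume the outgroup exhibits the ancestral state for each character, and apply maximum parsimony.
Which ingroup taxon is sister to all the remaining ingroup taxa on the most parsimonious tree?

Ichnyx

Character polarity is set by the outgroup: the derived state is whichever differs from the outgroup's state, so for lateral line the derived state is '0', and for the remaining characters it is '1'.
Only Neoensis and Neoodon show the derived state '1' for elongate rostrum, supporting them as a clade.
retractile claws groups Neoensis and Rhizaria, which is incompatible with the clades supported by the remaining characters; treating it as convergent (homoplasy) costs fewer steps than any alternative tree.
lateral line (derived state '0') is shared by Neoensis, Neoodon, Platyella, and Rhizaria — a synapomorphy uniting that clade.
cranial crest: derived state '1' in Neoensis, Neoodon, and Platyella only — synapomorphy for {Neoensis, Neoodon, Platyella}.
ocelli absent (derived state '1') is shared by all ingroup taxa — unites the whole ingroup.
Most parsimonious ingroup topology: (((Platyella,(Neoensis,Neoodon)),Rhizaria),Ichnyx).
Ichnyx is sister to the clade containing all other ingroup taxa, so it is the earliest-diverging (most basal) ingroup lineage.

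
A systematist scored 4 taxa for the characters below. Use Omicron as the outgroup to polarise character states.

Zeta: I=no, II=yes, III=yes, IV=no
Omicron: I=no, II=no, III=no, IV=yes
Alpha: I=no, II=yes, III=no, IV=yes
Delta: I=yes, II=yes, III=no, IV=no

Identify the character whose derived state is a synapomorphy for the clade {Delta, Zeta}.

IV

Character polarity is set by the outgroup: the derived state is whichever differs from the outgroup's state, so for IV the derived state is 'no', and for the remaining characters it is 'yes'.
I (derived state 'yes') is unique to Delta (autapomorphy; uninformative for grouping).
All ingroup taxa share the derived state 'yes' for II; it defines the ingroup but does not resolve relationships within it.
III: derived state 'yes' in Zeta only — an autapomorphy, so it tells us nothing about relationships among taxa.
Only Delta and Zeta show the derived state 'no' for IV, supporting them as a clade.
Most parsimonious ingroup topology: (Alpha,(Zeta,Delta)).
The clade {Delta, Zeta} is supported by IV: its derived state 'no' occurs in exactly those taxa and in no other taxon (including the outgroup).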